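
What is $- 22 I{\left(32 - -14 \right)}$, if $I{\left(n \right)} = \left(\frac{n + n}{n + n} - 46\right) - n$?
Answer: $2002$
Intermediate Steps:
$I{\left(n \right)} = -45 - n$ ($I{\left(n \right)} = \left(\frac{2 n}{2 n} - 46\right) - n = \left(2 n \frac{1}{2 n} - 46\right) - n = \left(1 - 46\right) - n = -45 - n$)
$- 22 I{\left(32 - -14 \right)} = - 22 \left(-45 - \left(32 - -14\right)\right) = - 22 \left(-45 - \left(32 + 14\right)\right) = - 22 \left(-45 - 46\right) = \left(-22\right) \left(-91\right) = 2002$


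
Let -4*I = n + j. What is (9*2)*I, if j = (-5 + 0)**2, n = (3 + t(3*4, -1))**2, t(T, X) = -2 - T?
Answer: -657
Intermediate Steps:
n = 121 (n = (3 + (-2 - 3*4))**2 = (3 + (-2 - 1*12))**2 = (3 + (-2 - 12))**2 = (3 - 14)**2 = (-11)**2 = 121)
j = 25 (j = (-5)**2 = 25)
I = -73/2 (I = -(121 + 25)/4 = -1/4*146 = -73/2 ≈ -36.500)
(9*2)*I = (9*2)*(-73/2) = 18*(-73/2) = -657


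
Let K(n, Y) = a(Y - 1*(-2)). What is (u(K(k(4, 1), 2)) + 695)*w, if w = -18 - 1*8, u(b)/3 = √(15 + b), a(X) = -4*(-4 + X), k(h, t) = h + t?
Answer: -18070 - 78*√15 ≈ -18372.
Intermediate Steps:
a(X) = 16 - 4*X
K(n, Y) = 8 - 4*Y (K(n, Y) = 16 - 4*(Y - 1*(-2)) = 16 - 4*(Y + 2) = 16 - 4*(2 + Y) = 16 + (-8 - 4*Y) = 8 - 4*Y)
u(b) = 3*√(15 + b)
w = -26 (w = -18 - 8 = -26)
(u(K(k(4, 1), 2)) + 695)*w = (3*√(15 + (8 - 4*2)) + 695)*(-26) = (3*√(15 + (8 - 8)) + 695)*(-26) = (3*√(15 + 0) + 695)*(-26) = (3*√15 + 695)*(-26) = (695 + 3*√15)*(-26) = -18070 - 78*√15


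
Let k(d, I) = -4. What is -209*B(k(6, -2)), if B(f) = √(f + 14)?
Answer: -209*√10 ≈ -660.92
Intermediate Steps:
B(f) = √(14 + f)
-209*B(k(6, -2)) = -209*√(14 - 4) = -209*√10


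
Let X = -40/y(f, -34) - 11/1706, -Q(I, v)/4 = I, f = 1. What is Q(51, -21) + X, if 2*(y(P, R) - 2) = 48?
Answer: -4558575/22178 ≈ -205.54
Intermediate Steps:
Q(I, v) = -4*I
y(P, R) = 26 (y(P, R) = 2 + (1/2)*48 = 2 + 24 = 26)
X = -34263/22178 (X = -40/26 - 11/1706 = -40*1/26 - 11*1/1706 = -20/13 - 11/1706 = -34263/22178 ≈ -1.5449)
Q(51, -21) + X = -4*51 - 34263/22178 = -204 - 34263/22178 = -4558575/22178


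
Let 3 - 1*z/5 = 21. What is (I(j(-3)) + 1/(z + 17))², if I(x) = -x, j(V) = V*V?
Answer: 432964/5329 ≈ 81.247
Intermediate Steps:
z = -90 (z = 15 - 5*21 = 15 - 105 = -90)
j(V) = V²
(I(j(-3)) + 1/(z + 17))² = (-1*(-3)² + 1/(-90 + 17))² = (-1*9 + 1/(-73))² = (-9 - 1/73)² = (-658/73)² = 432964/5329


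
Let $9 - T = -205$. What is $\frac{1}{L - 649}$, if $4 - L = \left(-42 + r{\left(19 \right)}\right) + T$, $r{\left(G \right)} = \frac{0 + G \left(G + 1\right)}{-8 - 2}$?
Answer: $- \frac{1}{779} \approx -0.0012837$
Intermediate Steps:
$T = 214$ ($T = 9 - -205 = 9 + 205 = 214$)
$r{\left(G \right)} = - \frac{G \left(1 + G\right)}{10}$ ($r{\left(G \right)} = \frac{0 + G \left(1 + G\right)}{-10} = G \left(1 + G\right) \left(- \frac{1}{10}\right) = - \frac{G \left(1 + G\right)}{10}$)
$L = -130$ ($L = 4 - \left(\left(-42 - \frac{19 \left(1 + 19\right)}{10}\right) + 214\right) = 4 - \left(\left(-42 - \frac{19}{10} \cdot 20\right) + 214\right) = 4 - \left(\left(-42 - 38\right) + 214\right) = 4 - \left(-80 + 214\right) = 4 - 134 = -130$)
$\frac{1}{L - 649} = \frac{1}{-130 - 649} = \frac{1}{-779} = - \frac{1}{779}$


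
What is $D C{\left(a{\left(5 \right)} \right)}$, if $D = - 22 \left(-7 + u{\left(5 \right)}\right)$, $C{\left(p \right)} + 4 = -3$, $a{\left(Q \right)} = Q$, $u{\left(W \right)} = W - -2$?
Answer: $0$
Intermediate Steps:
$u{\left(W \right)} = 2 + W$ ($u{\left(W \right)} = W + 2 = 2 + W$)
$C{\left(p \right)} = -7$ ($C{\left(p \right)} = -4 - 3 = -7$)
$D = 0$ ($D = - 22 \left(-7 + \left(2 + 5\right)\right) = - 22 \left(-7 + 7\right) = \left(-22\right) 0 = 0$)
$D C{\left(a{\left(5 \right)} \right)} = 0 \left(-7\right) = 0$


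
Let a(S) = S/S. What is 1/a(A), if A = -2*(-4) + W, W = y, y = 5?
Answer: 1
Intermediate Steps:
W = 5
A = 13 (A = -2*(-4) + 5 = 8 + 5 = 13)
a(S) = 1
1/a(A) = 1/1 = 1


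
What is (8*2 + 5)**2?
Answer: 441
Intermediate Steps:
(8*2 + 5)**2 = (16 + 5)**2 = 21**2 = 441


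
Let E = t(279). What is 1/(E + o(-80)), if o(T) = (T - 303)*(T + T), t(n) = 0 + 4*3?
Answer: 1/61292 ≈ 1.6315e-5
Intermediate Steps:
t(n) = 12 (t(n) = 0 + 12 = 12)
E = 12
o(T) = 2*T*(-303 + T) (o(T) = (-303 + T)*(2*T) = 2*T*(-303 + T))
1/(E + o(-80)) = 1/(12 + 2*(-80)*(-303 - 80)) = 1/(12 + 2*(-80)*(-383)) = 1/(12 + 61280) = 1/61292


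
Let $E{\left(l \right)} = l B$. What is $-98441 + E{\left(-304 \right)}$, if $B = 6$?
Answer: $-100265$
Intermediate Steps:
$E{\left(l \right)} = 6 l$ ($E{\left(l \right)} = l 6 = 6 l$)
$-98441 + E{\left(-304 \right)} = -98441 + 6 \left(-304\right) = -98441 - 1824 = -100265$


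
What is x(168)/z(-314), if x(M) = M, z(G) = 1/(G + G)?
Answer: -105504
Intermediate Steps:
z(G) = 1/(2*G)
x(168)/z(-314) = 168/(((1/2)/(-314))) = 168/(((1/2)*(-1/314))) = 168/(-1/628) = 168*(-628) = -105504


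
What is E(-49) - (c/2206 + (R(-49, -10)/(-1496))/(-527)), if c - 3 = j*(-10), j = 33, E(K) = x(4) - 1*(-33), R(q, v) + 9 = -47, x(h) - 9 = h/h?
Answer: 9380402007/217399094 ≈ 43.148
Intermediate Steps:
x(h) = 10 (x(h) = 9 + h/h = 9 + 1 = 10)
R(q, v) = -56 (R(q, v) = -9 - 47 = -56)
E(K) = 43 (E(K) = 10 - 1*(-33) = 10 + 33 = 43)
c = -327 (c = 3 + 33*(-10) = 3 - 330 = -327)
E(-49) - (c/2206 + (R(-49, -10)/(-1496))/(-527)) = 43 - (-327/2206 - 56/(-1496)/(-527)) = 43 - (-327*1/2206 - 56*(-1/1496)*(-1/527)) = 43 - (-327/2206 + (7/187)*(-1/527)) = 43 - (-327/2206 - 7/98549) = 43 - 1*(-32240965/217399094) = 43 + 32240965/217399094 = 9380402007/217399094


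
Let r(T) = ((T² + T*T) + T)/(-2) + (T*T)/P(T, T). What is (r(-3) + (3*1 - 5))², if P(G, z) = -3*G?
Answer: 289/4 ≈ 72.250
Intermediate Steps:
r(T) = -T² - 5*T/6 (r(T) = ((T² + T*T) + T)/(-2) + (T*T)/((-3*T)) = ((T² + T²) + T)*(-½) + T²*(-1/(3*T)) = (2*T² + T)*(-½) - T/3 = (T + 2*T²)*(-½) - T/3 = (-T² - T/2) - T/3 = -T² - 5*T/6)
(r(-3) + (3*1 - 5))² = ((⅙)*(-3)*(-5 - 6*(-3)) + (3*1 - 5))² = ((⅙)*(-3)*(-5 + 18) + (3 - 5))² = ((⅙)*(-3)*13 - 2)² = (-13/2 - 2)² = (-17/2)² = 289/4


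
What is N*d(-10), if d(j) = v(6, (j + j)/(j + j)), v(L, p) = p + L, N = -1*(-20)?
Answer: 140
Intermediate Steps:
N = 20
v(L, p) = L + p
d(j) = 7 (d(j) = 6 + (j + j)/(j + j) = 6 + (2*j)/((2*j)) = 6 + (2*j)*(1/(2*j)) = 6 + 1 = 7)
N*d(-10) = 20*7 = 140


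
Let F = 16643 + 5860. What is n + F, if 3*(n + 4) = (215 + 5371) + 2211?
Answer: 25098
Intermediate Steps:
n = 2595 (n = -4 + ((215 + 5371) + 2211)/3 = -4 + (5586 + 2211)/3 = -4 + (1/3)*7797 = -4 + 2599 = 2595)
F = 22503
n + F = 2595 + 22503 = 25098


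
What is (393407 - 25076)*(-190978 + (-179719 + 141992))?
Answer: -84239141355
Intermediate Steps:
(393407 - 25076)*(-190978 + (-179719 + 141992)) = 368331*(-190978 - 37727) = 368331*(-228705) = -84239141355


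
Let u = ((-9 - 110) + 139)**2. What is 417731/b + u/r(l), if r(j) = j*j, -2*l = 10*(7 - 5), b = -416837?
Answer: 1249617/416837 ≈ 2.9979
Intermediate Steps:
u = 400 (u = (-119 + 139)**2 = 20**2 = 400)
l = -10 (l = -5*(7 - 5) = -5*2 = -1/2*20 = -10)
r(j) = j**2
417731/b + u/r(l) = 417731/(-416837) + 400/((-10)**2) = 417731*(-1/416837) + 400/100 = -417731/416837 + 400*(1/100) = -417731/416837 + 4 = 1249617/416837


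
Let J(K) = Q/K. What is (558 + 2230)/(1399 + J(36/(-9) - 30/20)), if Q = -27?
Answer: 30668/15443 ≈ 1.9859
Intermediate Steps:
J(K) = -27/K
(558 + 2230)/(1399 + J(36/(-9) - 30/20)) = (558 + 2230)/(1399 - 27/(36/(-9) - 30/20)) = 2788/(1399 - 27/(36*(-⅑) - 30*1/20)) = 2788/(1399 - 27/(-4 - 3/2)) = 2788/(1399 - 27/(-11/2)) = 2788/(1399 - 27*(-2/11)) = 2788/(1399 + 54/11) = 2788/(15443/11) = 2788*(11/15443) = 30668/15443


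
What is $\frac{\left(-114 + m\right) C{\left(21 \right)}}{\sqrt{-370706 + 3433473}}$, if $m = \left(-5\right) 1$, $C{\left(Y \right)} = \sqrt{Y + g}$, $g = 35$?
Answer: $- \frac{238 \sqrt{42878738}}{3062767} \approx -0.50884$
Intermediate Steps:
$C{\left(Y \right)} = \sqrt{35 + Y}$ ($C{\left(Y \right)} = \sqrt{Y + 35} = \sqrt{35 + Y}$)
$m = -5$
$\frac{\left(-114 + m\right) C{\left(21 \right)}}{\sqrt{-370706 + 3433473}} = \frac{\left(-114 - 5\right) \sqrt{35 + 21}}{\sqrt{-370706 + 3433473}} = \frac{\left(-119\right) \sqrt{56}}{\sqrt{3062767}} = - 119 \cdot 2 \sqrt{14} \frac{\sqrt{3062767}}{3062767} = - 238 \sqrt{14} \frac{\sqrt{3062767}}{3062767} = - \frac{238 \sqrt{42878738}}{3062767}$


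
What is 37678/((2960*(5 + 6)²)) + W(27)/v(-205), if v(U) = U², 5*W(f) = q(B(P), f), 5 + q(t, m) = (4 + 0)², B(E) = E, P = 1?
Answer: 792102951/7525837000 ≈ 0.10525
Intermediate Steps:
q(t, m) = 11 (q(t, m) = -5 + (4 + 0)² = -5 + 4² = -5 + 16 = 11)
W(f) = 11/5 (W(f) = (⅕)*11 = 11/5)
37678/((2960*(5 + 6)²)) + W(27)/v(-205) = 37678/((2960*(5 + 6)²)) + 11/(5*((-205)²)) = 37678/((2960*11²)) + (11/5)/42025 = 37678/((2960*121)) + (11/5)*(1/42025) = 37678/358160 + 11/210125 = 37678*(1/358160) + 11/210125 = 18839/179080 + 11/210125 = 792102951/7525837000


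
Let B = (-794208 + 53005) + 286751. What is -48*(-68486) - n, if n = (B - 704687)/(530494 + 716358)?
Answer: 4098812650595/1246852 ≈ 3.2873e+6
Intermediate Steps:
B = -454452 (B = -741203 + 286751 = -454452)
n = -1159139/1246852 (n = (-454452 - 704687)/(530494 + 716358) = -1159139/1246852 ≈ -0.92965)
-48*(-68486) - n = -48*(-68486) - 1*(-1159139/1246852) = 3287328 + 1159139/1246852 = 4098812650595/1246852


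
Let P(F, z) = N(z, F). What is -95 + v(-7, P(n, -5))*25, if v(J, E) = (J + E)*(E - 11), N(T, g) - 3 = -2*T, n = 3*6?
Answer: 205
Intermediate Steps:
n = 18
N(T, g) = 3 - 2*T
P(F, z) = 3 - 2*z
v(J, E) = (-11 + E)*(E + J) (v(J, E) = (E + J)*(-11 + E) = (-11 + E)*(E + J))
-95 + v(-7, P(n, -5))*25 = -95 + ((3 - 2*(-5))**2 - 11*(3 - 2*(-5)) - 11*(-7) + (3 - 2*(-5))*(-7))*25 = -95 + ((3 + 10)**2 - 11*(3 + 10) + 77 + (3 + 10)*(-7))*25 = -95 + (13**2 - 11*13 + 77 + 13*(-7))*25 = -95 + (169 - 143 + 77 - 91)*25 = -95 + 12*25 = -95 + 300 = 205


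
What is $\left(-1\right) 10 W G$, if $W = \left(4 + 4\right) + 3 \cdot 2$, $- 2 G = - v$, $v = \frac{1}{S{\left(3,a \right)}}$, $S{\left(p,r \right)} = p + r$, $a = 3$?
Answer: $- \frac{35}{3} \approx -11.667$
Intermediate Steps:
$v = \frac{1}{6}$ ($v = \frac{1}{3 + 3} = \frac{1}{6} \approx 0.16667$)
$G = \frac{1}{12}$ ($G = - \frac{\left(-1\right) \frac{1}{6}}{2} = \left(- \frac{1}{2}\right) \left(- \frac{1}{6}\right) = \frac{1}{12} \approx 0.083333$)
$W = 14$ ($W = 8 + 6 = 14$)
$\left(-1\right) 10 W G = \left(-1\right) 10 \cdot 14 \cdot \frac{1}{12} = \left(-10\right) 14 \cdot \frac{1}{12} = \left(-140\right) \frac{1}{12} = - \frac{35}{3}$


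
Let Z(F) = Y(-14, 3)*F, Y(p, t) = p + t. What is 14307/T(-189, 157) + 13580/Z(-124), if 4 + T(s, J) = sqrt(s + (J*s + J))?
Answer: (-4865107*I + 3395*sqrt(29705))/(341*(sqrt(29705) + 4*I)) ≈ 8.0305 - 82.966*I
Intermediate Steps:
Z(F) = -11*F (Z(F) = (-14 + 3)*F = -11*F)
T(s, J) = -4 + sqrt(J + s + J*s) (T(s, J) = -4 + sqrt(s + (J*s + J)) = -4 + sqrt(s + (J + J*s)) = -4 + sqrt(J + s + J*s))
14307/T(-189, 157) + 13580/Z(-124) = 14307/(-4 + sqrt(157 - 189 + 157*(-189))) + 13580/((-11*(-124))) = 14307/(-4 + sqrt(157 - 189 - 29673)) + 13580/1364 = 14307/(-4 + sqrt(-29705)) + 13580*(1/1364) = 14307/(-4 + I*sqrt(29705)) + 3395/341 = 3395/341 + 14307/(-4 + I*sqrt(29705))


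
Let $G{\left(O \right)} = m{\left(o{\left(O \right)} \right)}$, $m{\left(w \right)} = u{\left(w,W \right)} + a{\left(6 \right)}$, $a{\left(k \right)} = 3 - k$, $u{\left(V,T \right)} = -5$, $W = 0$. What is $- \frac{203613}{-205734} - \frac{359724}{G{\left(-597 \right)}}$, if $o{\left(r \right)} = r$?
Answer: $\frac{1541855965}{34289} \approx 44967.0$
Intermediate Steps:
$m{\left(w \right)} = -8$ ($m{\left(w \right)} = -5 + \left(3 - 6\right) = -5 - 3 = -8$)
$G{\left(O \right)} = -8$
$- \frac{203613}{-205734} - \frac{359724}{G{\left(-597 \right)}} = - \frac{203613}{-205734} - \frac{359724}{-8} = \left(-203613\right) \left(- \frac{1}{205734}\right) - - \frac{89931}{2} = \frac{67871}{68578} + \frac{89931}{2} = \frac{1541855965}{34289}$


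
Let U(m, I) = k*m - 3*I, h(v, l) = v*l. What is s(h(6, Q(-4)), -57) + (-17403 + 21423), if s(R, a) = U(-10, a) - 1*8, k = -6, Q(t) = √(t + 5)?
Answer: 4243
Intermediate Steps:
Q(t) = √(5 + t)
h(v, l) = l*v
U(m, I) = -6*m - 3*I
s(R, a) = 52 - 3*a (s(R, a) = (-6*(-10) - 3*a) - 1*8 = (60 - 3*a) - 8 = 52 - 3*a)
s(h(6, Q(-4)), -57) + (-17403 + 21423) = (52 - 3*(-57)) + (-17403 + 21423) = (52 + 171) + 4020 = 223 + 4020 = 4243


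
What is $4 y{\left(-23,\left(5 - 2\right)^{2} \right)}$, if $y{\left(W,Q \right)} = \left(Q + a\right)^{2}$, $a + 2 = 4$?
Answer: $484$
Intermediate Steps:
$a = 2$ ($a = -2 + 4 = 2$)
$y{\left(W,Q \right)} = \left(2 + Q\right)^{2}$ ($y{\left(W,Q \right)} = \left(Q + 2\right)^{2} = \left(2 + Q\right)^{2}$)
$4 y{\left(-23,\left(5 - 2\right)^{2} \right)} = 4 \left(2 + \left(5 - 2\right)^{2}\right)^{2} = 4 \left(2 + 3^{2}\right)^{2} = 4 \left(2 + 9\right)^{2} = 4 \cdot 11^{2} = 4 \cdot 121 = 484$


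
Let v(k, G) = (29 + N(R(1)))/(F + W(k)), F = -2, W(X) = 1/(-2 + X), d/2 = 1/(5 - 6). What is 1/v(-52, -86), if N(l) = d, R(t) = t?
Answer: -109/1458 ≈ -0.074760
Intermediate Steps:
d = -2 (d = 2/(5 - 6) = 2/(-1) = 2*(-1) = -2)
N(l) = -2
v(k, G) = 27/(-2 + 1/(-2 + k)) (v(k, G) = (29 - 2)/(-2 + 1/(-2 + k)) = 27/(-2 + 1/(-2 + k)))
1/v(-52, -86) = 1/(27*(2 - 1*(-52))/(-5 + 2*(-52))) = 1/(27*(2 + 52)/(-5 - 104)) = 1/(27*54/(-109)) = 1/(27*(-1/109)*54) = 1/(-1458/109) = -109/1458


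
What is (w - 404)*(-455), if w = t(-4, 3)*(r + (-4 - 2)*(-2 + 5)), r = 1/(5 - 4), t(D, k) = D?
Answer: 152880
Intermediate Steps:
r = 1 (r = 1/1 = 1)
w = 68 (w = -4*(1 + (-4 - 2)*(-2 + 5)) = -4*(1 - 6*3) = -4*(1 - 18) = -4*(-17) = 68)
(w - 404)*(-455) = (68 - 404)*(-455) = -336*(-455) = 152880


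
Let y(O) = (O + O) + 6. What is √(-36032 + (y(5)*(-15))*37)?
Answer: 4*I*√2807 ≈ 211.92*I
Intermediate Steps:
y(O) = 6 + 2*O (y(O) = 2*O + 6 = 6 + 2*O)
√(-36032 + (y(5)*(-15))*37) = √(-36032 + ((6 + 2*5)*(-15))*37) = √(-36032 + ((6 + 10)*(-15))*37) = √(-36032 + (16*(-15))*37) = √(-36032 - 240*37) = √(-36032 - 8880) = √(-44912) = 4*I*√2807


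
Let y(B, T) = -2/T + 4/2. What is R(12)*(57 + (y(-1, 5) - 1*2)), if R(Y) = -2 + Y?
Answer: 566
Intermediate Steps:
y(B, T) = 2 - 2/T (y(B, T) = -2/T + 4*(1/2) = -2/T + 2 = 2 - 2/T)
R(12)*(57 + (y(-1, 5) - 1*2)) = (-2 + 12)*(57 + ((2 - 2/5) - 1*2)) = 10*(57 + ((2 - 2*1/5) - 2)) = 10*(57 + ((2 - 2/5) - 2)) = 10*(57 + (8/5 - 2)) = 10*(57 - 2/5) = 10*(283/5) = 566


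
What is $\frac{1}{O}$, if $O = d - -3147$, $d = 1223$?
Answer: $\frac{1}{4370} \approx 0.00022883$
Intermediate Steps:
$O = 4370$ ($O = 1223 - -3147 = 1223 + 3147 = 4370$)
$\frac{1}{O} = \frac{1}{4370}$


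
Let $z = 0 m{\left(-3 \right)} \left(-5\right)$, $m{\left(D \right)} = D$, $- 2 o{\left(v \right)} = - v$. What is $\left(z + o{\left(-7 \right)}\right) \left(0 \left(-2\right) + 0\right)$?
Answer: $0$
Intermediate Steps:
$o{\left(v \right)} = \frac{v}{2}$ ($o{\left(v \right)} = - \frac{\left(-1\right) v}{2} = \frac{v}{2}$)
$z = 0$ ($z = 0 \left(-3\right) \left(-5\right) = 0 \left(-5\right) = 0$)
$\left(z + o{\left(-7 \right)}\right) \left(0 \left(-2\right) + 0\right) = \left(0 + \frac{1}{2} \left(-7\right)\right) \left(0 \left(-2\right) + 0\right) = \left(0 - \frac{7}{2}\right) \left(0 + 0\right) = \left(- \frac{7}{2}\right) 0 = 0$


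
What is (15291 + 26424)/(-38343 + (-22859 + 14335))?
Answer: -41715/46867 ≈ -0.89007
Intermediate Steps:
(15291 + 26424)/(-38343 + (-22859 + 14335)) = 41715/(-38343 - 8524) = 41715/(-46867) = 41715*(-1/46867) = -41715/46867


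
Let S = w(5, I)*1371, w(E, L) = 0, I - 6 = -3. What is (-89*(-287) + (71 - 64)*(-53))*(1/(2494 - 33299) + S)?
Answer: -25172/30805 ≈ -0.81714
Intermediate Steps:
I = 3 (I = 6 - 3 = 3)
S = 0 (S = 0*1371 = 0)
(-89*(-287) + (71 - 64)*(-53))*(1/(2494 - 33299) + S) = (-89*(-287) + (71 - 64)*(-53))*(1/(2494 - 33299) + 0) = (25543 + 7*(-53))*(1/(-30805) + 0) = (25543 - 371)*(-1/30805 + 0) = 25172*(-1/30805) = -25172/30805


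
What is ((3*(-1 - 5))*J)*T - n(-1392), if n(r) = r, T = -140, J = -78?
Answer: -195168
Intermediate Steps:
((3*(-1 - 5))*J)*T - n(-1392) = ((3*(-1 - 5))*(-78))*(-140) - 1*(-1392) = ((3*(-6))*(-78))*(-140) + 1392 = -18*(-78)*(-140) + 1392 = 1404*(-140) + 1392 = -196560 + 1392 = -195168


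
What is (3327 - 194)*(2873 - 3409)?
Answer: -1679288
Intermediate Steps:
(3327 - 194)*(2873 - 3409) = 3133*(-536) = -1679288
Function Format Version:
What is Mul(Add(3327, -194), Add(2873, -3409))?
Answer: -1679288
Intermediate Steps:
Mul(Add(3327, -194), Add(2873, -3409)) = Mul(3133, -536) = -1679288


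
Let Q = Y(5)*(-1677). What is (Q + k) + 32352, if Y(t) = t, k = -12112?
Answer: 11855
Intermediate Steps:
Q = -8385 (Q = 5*(-1677) = -8385)
(Q + k) + 32352 = (-8385 - 12112) + 32352 = -20497 + 32352 = 11855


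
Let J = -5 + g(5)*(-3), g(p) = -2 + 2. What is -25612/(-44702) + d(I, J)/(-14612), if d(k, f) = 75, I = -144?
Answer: 185444947/326592812 ≈ 0.56782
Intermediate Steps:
g(p) = 0
J = -5 (J = -5 + 0*(-3) = -5 + 0 = -5)
-25612/(-44702) + d(I, J)/(-14612) = -25612/(-44702) + 75/(-14612) = -25612*(-1/44702) + 75*(-1/14612) = 12806/22351 - 75/14612 = 185444947/326592812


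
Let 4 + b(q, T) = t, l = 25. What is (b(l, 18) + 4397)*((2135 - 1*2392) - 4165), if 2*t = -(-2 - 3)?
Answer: -19436901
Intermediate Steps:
t = 5/2 (t = (-(-2 - 3))/2 = (-1*(-5))/2 = (½)*5 = 5/2 ≈ 2.5000)
b(q, T) = -3/2 (b(q, T) = -4 + 5/2 = -3/2)
(b(l, 18) + 4397)*((2135 - 1*2392) - 4165) = (-3/2 + 4397)*((2135 - 1*2392) - 4165) = 8791*((2135 - 2392) - 4165)/2 = 8791*(-257 - 4165)/2 = (8791/2)*(-4422) = -19436901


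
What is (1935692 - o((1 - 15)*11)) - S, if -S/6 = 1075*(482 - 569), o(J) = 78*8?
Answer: 1373918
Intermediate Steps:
o(J) = 624
S = 561150 (S = -6450*(482 - 569) = -6450*(-87) = -6*(-93525) = 561150)
(1935692 - o((1 - 15)*11)) - S = (1935692 - 1*624) - 1*561150 = (1935692 - 624) - 561150 = 1935068 - 561150 = 1373918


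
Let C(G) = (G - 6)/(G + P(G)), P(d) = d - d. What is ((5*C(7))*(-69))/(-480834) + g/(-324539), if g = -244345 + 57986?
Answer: 209122056599/364115232894 ≈ 0.57433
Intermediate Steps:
P(d) = 0
C(G) = (-6 + G)/G (C(G) = (G - 6)/(G + 0) = (-6 + G)/G)
g = -186359
((5*C(7))*(-69))/(-480834) + g/(-324539) = ((5*((-6 + 7)/7))*(-69))/(-480834) - 186359/(-324539) = ((5*((1/7)*1))*(-69))*(-1/480834) - 186359*(-1/324539) = ((5*(1/7))*(-69))*(-1/480834) + 186359/324539 = ((5/7)*(-69))*(-1/480834) + 186359/324539 = -345/7*(-1/480834) + 186359/324539 = 115/1121946 + 186359/324539 = 209122056599/364115232894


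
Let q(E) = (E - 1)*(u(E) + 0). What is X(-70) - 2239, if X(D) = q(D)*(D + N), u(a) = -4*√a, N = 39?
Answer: -2239 - 8804*I*√70 ≈ -2239.0 - 73660.0*I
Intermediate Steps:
q(E) = -4*√E*(-1 + E) (q(E) = (E - 1)*(-4*√E + 0) = (-1 + E)*(-4*√E) = -4*√E*(-1 + E))
X(D) = 4*√D*(1 - D)*(39 + D) (X(D) = (4*√D*(1 - D))*(D + 39) = (4*√D*(1 - D))*(39 + D) = 4*√D*(1 - D)*(39 + D))
X(-70) - 2239 = -4*√(-70)*(-1 - 70)*(39 - 70) - 2239 = -4*I*√70*(-71)*(-31) - 2239 = -8804*I*√70 - 2239 = -2239 - 8804*I*√70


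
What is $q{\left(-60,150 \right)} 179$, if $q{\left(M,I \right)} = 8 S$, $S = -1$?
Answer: $-1432$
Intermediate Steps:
$q{\left(M,I \right)} = -8$ ($q{\left(M,I \right)} = 8 \left(-1\right) = -8$)
$q{\left(-60,150 \right)} 179 = \left(-8\right) 179 = -1432$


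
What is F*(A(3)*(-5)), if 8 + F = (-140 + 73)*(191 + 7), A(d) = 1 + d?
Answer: 265480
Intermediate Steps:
F = -13274 (F = -8 + (-140 + 73)*(191 + 7) = -8 - 67*198 = -8 - 13266 = -13274)
F*(A(3)*(-5)) = -13274*(1 + 3)*(-5) = -53096*(-5) = -13274*(-20) = 265480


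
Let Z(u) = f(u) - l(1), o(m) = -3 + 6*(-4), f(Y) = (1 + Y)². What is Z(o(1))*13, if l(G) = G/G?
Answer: 8775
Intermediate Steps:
o(m) = -27 (o(m) = -3 - 24 = -27)
l(G) = 1
Z(u) = -1 + (1 + u)² (Z(u) = (1 + u)² - 1*1 = (1 + u)² - 1 = -1 + (1 + u)²)
Z(o(1))*13 = -27*(2 - 27)*13 = -27*(-25)*13 = 675*13 = 8775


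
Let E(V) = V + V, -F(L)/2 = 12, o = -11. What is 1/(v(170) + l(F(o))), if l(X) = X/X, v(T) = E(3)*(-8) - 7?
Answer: -1/54 ≈ -0.018519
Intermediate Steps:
F(L) = -24 (F(L) = -2*12 = -24)
E(V) = 2*V
v(T) = -55 (v(T) = (2*3)*(-8) - 7 = 6*(-8) - 7 = -48 - 7 = -55)
l(X) = 1
1/(v(170) + l(F(o))) = 1/(-55 + 1) = 1/(-54) = -1/54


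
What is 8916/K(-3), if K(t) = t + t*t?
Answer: 1486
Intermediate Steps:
K(t) = t + t**2
8916/K(-3) = 8916/((-3*(1 - 3))) = 8916/((-3*(-2))) = 8916/6 = 8916*(1/6) = 1486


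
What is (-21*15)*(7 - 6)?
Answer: -315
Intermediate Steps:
(-21*15)*(7 - 6) = -315*1 = -315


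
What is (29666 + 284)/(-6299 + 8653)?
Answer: 14975/1177 ≈ 12.723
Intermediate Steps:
(29666 + 284)/(-6299 + 8653) = 29950/2354 = 29950*(1/2354) = 14975/1177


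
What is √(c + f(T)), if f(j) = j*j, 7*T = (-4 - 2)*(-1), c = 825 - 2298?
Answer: I*√72141/7 ≈ 38.37*I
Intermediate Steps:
c = -1473
T = 6/7 (T = ((-4 - 2)*(-1))/7 = (-6*(-1))/7 = (⅐)*6 = 6/7 ≈ 0.85714)
f(j) = j²
√(c + f(T)) = √(-1473 + (6/7)²) = √(-1473 + 36/49) = √(-72141/49) = I*√72141/7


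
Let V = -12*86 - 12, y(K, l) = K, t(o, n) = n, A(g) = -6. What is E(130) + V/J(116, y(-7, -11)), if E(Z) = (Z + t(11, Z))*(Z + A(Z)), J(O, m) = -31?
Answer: 1000484/31 ≈ 32274.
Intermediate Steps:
V = -1044 (V = -1032 - 12 = -1044)
E(Z) = 2*Z*(-6 + Z) (E(Z) = (Z + Z)*(Z - 6) = (2*Z)*(-6 + Z) = 2*Z*(-6 + Z))
E(130) + V/J(116, y(-7, -11)) = 2*130*(-6 + 130) - 1044/(-31) = 2*130*124 - 1044*(-1/31) = 32240 + 1044/31 = 1000484/31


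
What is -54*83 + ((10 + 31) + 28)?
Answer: -4413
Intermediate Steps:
-54*83 + ((10 + 31) + 28) = -4482 + (41 + 28) = -4482 + 69 = -4413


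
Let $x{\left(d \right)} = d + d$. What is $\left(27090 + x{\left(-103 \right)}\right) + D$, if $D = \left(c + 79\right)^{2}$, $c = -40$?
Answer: $28405$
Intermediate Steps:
$x{\left(d \right)} = 2 d$
$D = 1521$ ($D = \left(-40 + 79\right)^{2} = 39^{2} = 1521$)
$\left(27090 + x{\left(-103 \right)}\right) + D = \left(27090 + 2 \left(-103\right)\right) + 1521 = \left(27090 - 206\right) + 1521 = 26884 + 1521 = 28405$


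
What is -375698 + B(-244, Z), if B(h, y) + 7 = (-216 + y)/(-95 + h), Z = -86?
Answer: -127363693/339 ≈ -3.7570e+5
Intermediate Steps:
B(h, y) = -7 + (-216 + y)/(-95 + h)
-375698 + B(-244, Z) = -375698 + (449 - 86 - 7*(-244))/(-95 - 244) = -375698 + (449 - 86 + 1708)/(-339) = -375698 - 1/339*2071 = -375698 - 2071/339 = -127363693/339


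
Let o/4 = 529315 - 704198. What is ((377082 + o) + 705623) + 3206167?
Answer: 3589340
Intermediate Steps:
o = -699532 (o = 4*(529315 - 704198) = 4*(-174883) = -699532)
((377082 + o) + 705623) + 3206167 = ((377082 - 699532) + 705623) + 3206167 = (-322450 + 705623) + 3206167 = 383173 + 3206167 = 3589340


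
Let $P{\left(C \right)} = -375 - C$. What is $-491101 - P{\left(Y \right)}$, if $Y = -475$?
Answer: $-491201$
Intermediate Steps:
$-491101 - P{\left(Y \right)} = -491101 - \left(-375 - -475\right) = -491101 - \left(-375 + 475\right) = -491101 - 100 = -491201$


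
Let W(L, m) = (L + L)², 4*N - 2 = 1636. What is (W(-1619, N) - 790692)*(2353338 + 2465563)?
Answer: 46714194986752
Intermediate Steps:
N = 819/2 (N = ½ + (¼)*1636 = ½ + 409 = 819/2 ≈ 409.50)
W(L, m) = 4*L² (W(L, m) = (2*L)² = 4*L²)
(W(-1619, N) - 790692)*(2353338 + 2465563) = (4*(-1619)² - 790692)*(2353338 + 2465563) = (4*2621161 - 790692)*4818901 = (10484644 - 790692)*4818901 = 9693952*4818901 = 46714194986752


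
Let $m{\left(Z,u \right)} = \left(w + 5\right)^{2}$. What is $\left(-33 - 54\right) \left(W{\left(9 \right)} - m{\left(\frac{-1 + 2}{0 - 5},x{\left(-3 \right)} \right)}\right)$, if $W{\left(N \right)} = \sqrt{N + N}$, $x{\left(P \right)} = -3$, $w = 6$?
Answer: $10527 - 261 \sqrt{2} \approx 10158.0$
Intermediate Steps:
$m{\left(Z,u \right)} = 121$ ($m{\left(Z,u \right)} = \left(6 + 5\right)^{2} = 11^{2} = 121$)
$W{\left(N \right)} = \sqrt{2} \sqrt{N}$ ($W{\left(N \right)} = \sqrt{2 N} = \sqrt{2} \sqrt{N}$)
$\left(-33 - 54\right) \left(W{\left(9 \right)} - m{\left(\frac{-1 + 2}{0 - 5},x{\left(-3 \right)} \right)}\right) = \left(-33 - 54\right) \left(\sqrt{2} \sqrt{9} - 121\right) = - 87 \left(\sqrt{2} \cdot 3 - 121\right) = - 87 \left(3 \sqrt{2} - 121\right) = - 87 \left(-121 + 3 \sqrt{2}\right) = 10527 - 261 \sqrt{2}$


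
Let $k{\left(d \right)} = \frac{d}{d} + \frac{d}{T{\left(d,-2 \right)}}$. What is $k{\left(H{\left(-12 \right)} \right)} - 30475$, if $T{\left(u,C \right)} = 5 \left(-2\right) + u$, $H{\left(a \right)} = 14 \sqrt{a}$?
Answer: $- \frac{18679974}{613} - \frac{70 i \sqrt{3}}{613} \approx -30473.0 - 0.19779 i$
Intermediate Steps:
$T{\left(u,C \right)} = -10 + u$
$k{\left(d \right)} = 1 + \frac{d}{-10 + d}$ ($k{\left(d \right)} = \frac{d}{d} + \frac{d}{-10 + d} = 1 + \frac{d}{-10 + d}$)
$k{\left(H{\left(-12 \right)} \right)} - 30475 = \frac{2 \left(-5 + 14 \sqrt{-12}\right)}{-10 + 14 \sqrt{-12}} - 30475 = \frac{2 \left(-5 + 14 \cdot 2 i \sqrt{3}\right)}{-10 + 14 \cdot 2 i \sqrt{3}} - 30475 = \frac{2 \left(-5 + 28 i \sqrt{3}\right)}{-10 + 28 i \sqrt{3}} - 30475 = -30475 + \frac{2 \left(-5 + 28 i \sqrt{3}\right)}{-10 + 28 i \sqrt{3}}$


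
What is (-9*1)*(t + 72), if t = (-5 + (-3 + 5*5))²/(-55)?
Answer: -33039/55 ≈ -600.71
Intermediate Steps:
t = -289/55 (t = (-5 + (-3 + 25))²*(-1/55) = (-5 + 22)²*(-1/55) = 17²*(-1/55) = 289*(-1/55) = -289/55 ≈ -5.2545)
(-9*1)*(t + 72) = (-9*1)*(-289/55 + 72) = -9*3671/55 = -33039/55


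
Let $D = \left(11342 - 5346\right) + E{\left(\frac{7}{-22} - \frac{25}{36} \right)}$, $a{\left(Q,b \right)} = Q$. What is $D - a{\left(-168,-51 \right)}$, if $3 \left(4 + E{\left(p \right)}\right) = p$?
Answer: $\frac{7317679}{1188} \approx 6159.7$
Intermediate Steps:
$E{\left(p \right)} = -4 + \frac{p}{3}$
$D = \frac{7118095}{1188}$ ($D = \left(11342 - 5346\right) - \left(4 - \frac{\frac{7}{-22} - \frac{25}{36}}{3}\right) = 5996 - \left(4 - \frac{7 \left(- \frac{1}{22}\right) - \frac{25}{36}}{3}\right) = 5996 - \left(4 - \frac{- \frac{7}{22} - \frac{25}{36}}{3}\right) = 5996 + \left(-4 + \frac{1}{3} \left(- \frac{401}{396}\right)\right) = 5996 - \frac{5153}{1188} = \frac{7118095}{1188} \approx 5991.7$)
$D - a{\left(-168,-51 \right)} = \frac{7118095}{1188} - -168 = \frac{7118095}{1188} + 168 = \frac{7317679}{1188}$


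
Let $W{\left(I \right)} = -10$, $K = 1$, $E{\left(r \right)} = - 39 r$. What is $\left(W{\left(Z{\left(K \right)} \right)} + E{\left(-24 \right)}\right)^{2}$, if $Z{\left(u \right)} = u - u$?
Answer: $857476$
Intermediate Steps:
$Z{\left(u \right)} = 0$
$\left(W{\left(Z{\left(K \right)} \right)} + E{\left(-24 \right)}\right)^{2} = \left(-10 - -936\right)^{2} = \left(-10 + 936\right)^{2} = 926^{2} = 857476$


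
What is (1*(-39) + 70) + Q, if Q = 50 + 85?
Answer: 166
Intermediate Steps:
Q = 135
(1*(-39) + 70) + Q = (1*(-39) + 70) + 135 = (-39 + 70) + 135 = 31 + 135 = 166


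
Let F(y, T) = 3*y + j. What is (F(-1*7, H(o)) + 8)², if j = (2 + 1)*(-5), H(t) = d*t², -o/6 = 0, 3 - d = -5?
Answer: 784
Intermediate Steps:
d = 8 (d = 3 - 1*(-5) = 3 + 5 = 8)
o = 0 (o = -6*0 = 0)
H(t) = 8*t²
j = -15 (j = 3*(-5) = -15)
F(y, T) = -15 + 3*y (F(y, T) = 3*y - 15 = -15 + 3*y)
(F(-1*7, H(o)) + 8)² = ((-15 + 3*(-1*7)) + 8)² = ((-15 + 3*(-7)) + 8)² = ((-15 - 21) + 8)² = (-36 + 8)² = (-28)² = 784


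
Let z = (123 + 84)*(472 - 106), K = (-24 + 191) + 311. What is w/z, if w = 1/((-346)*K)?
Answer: -1/12530125656 ≈ -7.9808e-11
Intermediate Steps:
K = 478 (K = 167 + 311 = 478)
z = 75762 (z = 207*366 = 75762)
w = -1/165388 (w = 1/(-346*478) = -1/346*1/478 = -1/165388 ≈ -6.0464e-6)
w/z = -1/165388/75762 = -1/165388*1/75762 = -1/12530125656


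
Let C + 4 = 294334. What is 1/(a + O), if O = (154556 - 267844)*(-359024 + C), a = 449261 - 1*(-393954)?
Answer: 1/7329897087 ≈ 1.3643e-10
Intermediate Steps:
a = 843215 (a = 449261 + 393954 = 843215)
C = 294330 (C = -4 + 294334 = 294330)
O = 7329053872 (O = (154556 - 267844)*(-359024 + 294330) = -113288*(-64694) = 7329053872)
1/(a + O) = 1/(843215 + 7329053872) = 1/7329897087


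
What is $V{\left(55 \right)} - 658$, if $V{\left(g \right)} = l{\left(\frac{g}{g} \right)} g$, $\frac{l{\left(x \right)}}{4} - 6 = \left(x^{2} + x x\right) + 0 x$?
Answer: $1102$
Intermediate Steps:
$l{\left(x \right)} = 24 + 8 x^{2}$ ($l{\left(x \right)} = 24 + 4 \left(\left(x^{2} + x x\right) + 0 x\right) = 24 + 4 \left(\left(x^{2} + x^{2}\right) + 0\right) = 24 + 4 \left(2 x^{2} + 0\right) = 24 + 4 \cdot 2 x^{2} = 24 + 8 x^{2}$)
$V{\left(g \right)} = 32 g$ ($V{\left(g \right)} = \left(24 + 8 \left(\frac{g}{g}\right)^{2}\right) g = \left(24 + 8 \cdot 1^{2}\right) g = \left(24 + 8 \cdot 1\right) g = \left(24 + 8\right) g = 32 g$)
$V{\left(55 \right)} - 658 = 32 \cdot 55 - 658 = 1760 - 658 = 1102$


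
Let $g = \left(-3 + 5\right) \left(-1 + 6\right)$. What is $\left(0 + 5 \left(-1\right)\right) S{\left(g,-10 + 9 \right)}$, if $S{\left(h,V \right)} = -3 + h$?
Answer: $-35$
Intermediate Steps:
$g = 10$ ($g = 2 \cdot 5 = 10$)
$\left(0 + 5 \left(-1\right)\right) S{\left(g,-10 + 9 \right)} = \left(0 + 5 \left(-1\right)\right) \left(-3 + 10\right) = \left(0 - 5\right) 7 = \left(-5\right) 7 = -35$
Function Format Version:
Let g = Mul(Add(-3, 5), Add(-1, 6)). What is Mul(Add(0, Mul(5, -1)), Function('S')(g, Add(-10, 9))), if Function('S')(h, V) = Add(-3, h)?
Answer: -35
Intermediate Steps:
g = 10 (g = Mul(2, 5) = 10)
Mul(Add(0, Mul(5, -1)), Function('S')(g, Add(-10, 9))) = Mul(Add(0, Mul(5, -1)), Add(-3, 10)) = Mul(Add(0, -5), 7) = Mul(-5, 7) = -35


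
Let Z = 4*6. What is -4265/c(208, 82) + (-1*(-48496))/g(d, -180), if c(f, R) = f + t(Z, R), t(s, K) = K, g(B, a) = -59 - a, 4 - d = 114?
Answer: 2709555/7018 ≈ 386.09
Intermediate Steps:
d = -110 (d = 4 - 1*114 = 4 - 114 = -110)
Z = 24
c(f, R) = R + f (c(f, R) = f + R = R + f)
-4265/c(208, 82) + (-1*(-48496))/g(d, -180) = -4265/(82 + 208) + (-1*(-48496))/(-59 - 1*(-180)) = -4265/290 + 48496/(-59 + 180) = -4265*1/290 + 48496/121 = -853/58 + 48496*(1/121) = -853/58 + 48496/121 = 2709555/7018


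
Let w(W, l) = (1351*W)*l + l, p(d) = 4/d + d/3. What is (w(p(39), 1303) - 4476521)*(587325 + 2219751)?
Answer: 678383138496652/13 ≈ 5.2183e+13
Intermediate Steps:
p(d) = 4/d + d/3 (p(d) = 4/d + d*(1/3) = 4/d + d/3)
w(W, l) = l + 1351*W*l (w(W, l) = 1351*W*l + l = l + 1351*W*l)
(w(p(39), 1303) - 4476521)*(587325 + 2219751) = (1303*(1 + 1351*(4/39 + (1/3)*39)) - 4476521)*(587325 + 2219751) = (1303*(1 + 1351*(4*(1/39) + 13)) - 4476521)*2807076 = (1303*(1 + 1351*(4/39 + 13)) - 4476521)*2807076 = (1303*(1 + 1351*(511/39)) - 4476521)*2807076 = (1303*(1 + 690361/39) - 4476521)*2807076 = (1303*(690400/39) - 4476521)*2807076 = (899591200/39 - 4476521)*2807076 = (725006881/39)*2807076 = 678383138496652/13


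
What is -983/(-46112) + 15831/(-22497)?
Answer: -235961507/345793888 ≈ -0.68238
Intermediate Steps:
-983/(-46112) + 15831/(-22497) = -983*(-1/46112) + 15831*(-1/22497) = 983/46112 - 5277/7499 = -235961507/345793888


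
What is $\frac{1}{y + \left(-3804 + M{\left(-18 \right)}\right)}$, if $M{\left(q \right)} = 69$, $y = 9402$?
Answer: $\frac{1}{5667} \approx 0.00017646$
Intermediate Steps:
$\frac{1}{y + \left(-3804 + M{\left(-18 \right)}\right)} = \frac{1}{9402 + \left(-3804 + 69\right)} = \frac{1}{9402 - 3735} = \frac{1}{5667}$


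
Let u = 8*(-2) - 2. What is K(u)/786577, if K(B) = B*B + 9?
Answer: 333/786577 ≈ 0.00042335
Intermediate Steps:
u = -18 (u = -16 - 2 = -18)
K(B) = 9 + B² (K(B) = B² + 9 = 9 + B²)
K(u)/786577 = (9 + (-18)²)/786577 = (9 + 324)*(1/786577) = 333*(1/786577) = 333/786577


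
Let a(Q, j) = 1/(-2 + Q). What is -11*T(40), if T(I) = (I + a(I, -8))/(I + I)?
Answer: -16731/3040 ≈ -5.5036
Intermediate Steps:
T(I) = (I + 1/(-2 + I))/(2*I) (T(I) = (I + 1/(-2 + I))/(I + I) = (I + 1/(-2 + I))/((2*I)) = (I + 1/(-2 + I))*(1/(2*I)) = (I + 1/(-2 + I))/(2*I))
-11*T(40) = -11*(1 + 40*(-2 + 40))/(2*40*(-2 + 40)) = -11*(1 + 40*38)/(2*40*38) = -11*(1 + 1520)/(2*40*38) = -11*1521/(2*40*38) = -11*1521/3040 = -16731/3040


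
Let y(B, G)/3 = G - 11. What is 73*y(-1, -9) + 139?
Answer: -4241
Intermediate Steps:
y(B, G) = -33 + 3*G (y(B, G) = 3*(G - 11) = 3*(-11 + G) = -33 + 3*G)
73*y(-1, -9) + 139 = 73*(-33 + 3*(-9)) + 139 = 73*(-33 - 27) + 139 = 73*(-60) + 139 = -4380 + 139 = -4241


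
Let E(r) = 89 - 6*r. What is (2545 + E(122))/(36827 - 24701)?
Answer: 317/2021 ≈ 0.15685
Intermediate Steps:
E(r) = 89 - 6*r
(2545 + E(122))/(36827 - 24701) = (2545 + (89 - 6*122))/(36827 - 24701) = (2545 + (89 - 732))/12126 = (2545 - 643)*(1/12126) = 1902*(1/12126) = 317/2021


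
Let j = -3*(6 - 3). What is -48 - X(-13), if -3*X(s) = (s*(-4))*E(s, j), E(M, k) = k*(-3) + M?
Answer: 584/3 ≈ 194.67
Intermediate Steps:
j = -9 (j = -3*3 = -9)
E(M, k) = M - 3*k (E(M, k) = -3*k + M = M - 3*k)
X(s) = 4*s*(27 + s)/3 (X(s) = -s*(-4)*(s - 3*(-9))/3 = -(-4*s)*(s + 27)/3 = -(-4*s)*(27 + s)/3 = -(-4)*s*(27 + s)/3 = 4*s*(27 + s)/3)
-48 - X(-13) = -48 - 4*(-13)*(27 - 13)/3 = -48 - 4*(-13)*14/3 = -48 - 1*(-728/3) = -48 + 728/3 = 584/3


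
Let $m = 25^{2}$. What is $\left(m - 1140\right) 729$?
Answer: $-375435$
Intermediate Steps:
$m = 625$
$\left(m - 1140\right) 729 = \left(625 - 1140\right) 729 = \left(-515\right) 729 = -375435$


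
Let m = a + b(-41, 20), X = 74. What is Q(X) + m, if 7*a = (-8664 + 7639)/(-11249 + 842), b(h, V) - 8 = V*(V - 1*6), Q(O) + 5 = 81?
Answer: 26518061/72849 ≈ 364.01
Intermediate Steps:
Q(O) = 76 (Q(O) = -5 + 81 = 76)
b(h, V) = 8 + V*(-6 + V) (b(h, V) = 8 + V*(V - 1*6) = 8 + V*(V - 6) = 8 + V*(-6 + V))
a = 1025/72849 (a = ((-8664 + 7639)/(-11249 + 842))/7 = (-1025/(-10407))/7 = (-1025*(-1/10407))/7 = (⅐)*(1025/10407) = 1025/72849 ≈ 0.014070)
m = 20981537/72849 (m = 1025/72849 + (8 + 20² - 6*20) = 1025/72849 + (8 + 400 - 120) = 1025/72849 + 288 = 20981537/72849 ≈ 288.01)
Q(X) + m = 76 + 20981537/72849 = 26518061/72849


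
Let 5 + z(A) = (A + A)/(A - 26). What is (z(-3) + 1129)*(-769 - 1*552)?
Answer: -43067242/29 ≈ -1.4851e+6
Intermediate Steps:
z(A) = -5 + 2*A/(-26 + A) (z(A) = -5 + (A + A)/(A - 26) = -5 + (2*A)/(-26 + A) = -5 + 2*A/(-26 + A))
(z(-3) + 1129)*(-769 - 1*552) = ((130 - 3*(-3))/(-26 - 3) + 1129)*(-769 - 1*552) = ((130 + 9)/(-29) + 1129)*(-769 - 552) = (-1/29*139 + 1129)*(-1321) = (-139/29 + 1129)*(-1321) = (32602/29)*(-1321) = -43067242/29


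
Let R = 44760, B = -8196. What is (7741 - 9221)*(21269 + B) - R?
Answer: -19392800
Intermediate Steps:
(7741 - 9221)*(21269 + B) - R = (7741 - 9221)*(21269 - 8196) - 1*44760 = -1480*13073 - 44760 = -19348040 - 44760 = -19392800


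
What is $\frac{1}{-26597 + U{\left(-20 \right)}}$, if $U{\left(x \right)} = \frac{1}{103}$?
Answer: $- \frac{103}{2739490} \approx -3.7598 \cdot 10^{-5}$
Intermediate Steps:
$U{\left(x \right)} = \frac{1}{103}$
$\frac{1}{-26597 + U{\left(-20 \right)}} = \frac{1}{-26597 + \frac{1}{103}} = \frac{1}{- \frac{2739490}{103}} = - \frac{103}{2739490}$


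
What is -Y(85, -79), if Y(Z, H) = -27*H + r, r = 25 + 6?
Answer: -2164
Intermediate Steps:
r = 31
Y(Z, H) = 31 - 27*H (Y(Z, H) = -27*H + 31 = 31 - 27*H)
-Y(85, -79) = -(31 - 27*(-79)) = -(31 + 2133) = -1*2164 = -2164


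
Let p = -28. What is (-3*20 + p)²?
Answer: 7744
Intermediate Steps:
(-3*20 + p)² = (-3*20 - 28)² = (-60 - 28)² = (-88)² = 7744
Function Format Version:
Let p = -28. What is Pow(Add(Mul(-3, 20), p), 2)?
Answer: 7744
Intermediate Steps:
Pow(Add(Mul(-3, 20), p), 2) = Pow(Add(Mul(-3, 20), -28), 2) = Pow(Add(-60, -28), 2) = Pow(-88, 2) = 7744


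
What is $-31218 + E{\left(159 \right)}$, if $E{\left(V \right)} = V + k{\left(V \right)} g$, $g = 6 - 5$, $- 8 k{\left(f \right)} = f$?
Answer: $- \frac{248631}{8} \approx -31079.0$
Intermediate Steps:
$k{\left(f \right)} = - \frac{f}{8}$
$g = 1$
$E{\left(V \right)} = \frac{7 V}{8}$ ($E{\left(V \right)} = V + - \frac{V}{8} \cdot 1 = V - \frac{V}{8} = \frac{7 V}{8}$)
$-31218 + E{\left(159 \right)} = -31218 + \frac{7}{8} \cdot 159 = -31218 + \frac{1113}{8} = - \frac{248631}{8}$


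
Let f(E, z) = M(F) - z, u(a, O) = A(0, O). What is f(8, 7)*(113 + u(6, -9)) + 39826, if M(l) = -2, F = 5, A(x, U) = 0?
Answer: 38809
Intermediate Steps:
u(a, O) = 0
f(E, z) = -2 - z
f(8, 7)*(113 + u(6, -9)) + 39826 = (-2 - 1*7)*(113 + 0) + 39826 = (-2 - 7)*113 + 39826 = -9*113 + 39826 = -1017 + 39826 = 38809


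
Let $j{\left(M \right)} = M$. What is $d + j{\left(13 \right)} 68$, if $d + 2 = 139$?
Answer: $1021$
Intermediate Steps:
$d = 137$ ($d = -2 + 139 = 137$)
$d + j{\left(13 \right)} 68 = 137 + 13 \cdot 68 = 137 + 884 = 1021$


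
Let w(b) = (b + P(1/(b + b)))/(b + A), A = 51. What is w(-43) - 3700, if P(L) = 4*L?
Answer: -1274651/344 ≈ -3705.4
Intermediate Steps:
w(b) = (b + 2/b)/(51 + b) (w(b) = (b + 4/(b + b))/(b + 51) = (b + 4/((2*b)))/(51 + b) = (b + 4*(1/(2*b)))/(51 + b) = (b + 2/b)/(51 + b))
w(-43) - 3700 = (2 + (-43)²)/((-43)*(51 - 43)) - 3700 = -1/43*(2 + 1849)/8 - 3700 = -1/43*⅛*1851 - 3700 = -1851/344 - 3700 = -1274651/344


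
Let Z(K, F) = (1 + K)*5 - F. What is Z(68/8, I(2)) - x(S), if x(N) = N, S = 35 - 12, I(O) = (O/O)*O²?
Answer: 41/2 ≈ 20.500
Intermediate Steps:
I(O) = O² (I(O) = 1*O² = O²)
S = 23
Z(K, F) = 5 - F + 5*K (Z(K, F) = (5 + 5*K) - F = 5 - F + 5*K)
Z(68/8, I(2)) - x(S) = (5 - 1*2² + 5*(68/8)) - 1*23 = (5 - 1*4 + 5*(68*(⅛))) - 23 = (5 - 4 + 5*(17/2)) - 23 = (5 - 4 + 85/2) - 23 = 87/2 - 23 = 41/2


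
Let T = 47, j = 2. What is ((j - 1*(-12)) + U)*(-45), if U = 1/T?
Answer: -29655/47 ≈ -630.96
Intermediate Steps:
U = 1/47 ≈ 0.021277
((j - 1*(-12)) + U)*(-45) = ((2 - 1*(-12)) + 1/47)*(-45) = ((2 + 12) + 1/47)*(-45) = (14 + 1/47)*(-45) = (659/47)*(-45) = -29655/47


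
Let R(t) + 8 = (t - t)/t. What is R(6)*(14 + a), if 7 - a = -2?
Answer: -184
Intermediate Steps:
a = 9 (a = 7 - 1*(-2) = 7 + 2 = 9)
R(t) = -8 (R(t) = -8 + (t - t)/t = -8 + 0/t = -8 + 0 = -8)
R(6)*(14 + a) = -8*(14 + 9) = -8*23 = -184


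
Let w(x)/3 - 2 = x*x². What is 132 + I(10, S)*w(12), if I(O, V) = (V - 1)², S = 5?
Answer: 83172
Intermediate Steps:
w(x) = 6 + 3*x³ (w(x) = 6 + 3*(x*x²) = 6 + 3*x³)
I(O, V) = (-1 + V)²
132 + I(10, S)*w(12) = 132 + (-1 + 5)²*(6 + 3*12³) = 132 + 4²*(6 + 3*1728) = 132 + 16*(6 + 5184) = 132 + 16*5190 = 132 + 83040 = 83172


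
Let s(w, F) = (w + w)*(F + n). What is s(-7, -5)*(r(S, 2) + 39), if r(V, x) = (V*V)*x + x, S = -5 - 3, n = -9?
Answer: 33124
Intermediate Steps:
s(w, F) = 2*w*(-9 + F) (s(w, F) = (w + w)*(F - 9) = (2*w)*(-9 + F) = 2*w*(-9 + F))
S = -8
r(V, x) = x + x*V**2 (r(V, x) = V**2*x + x = x*V**2 + x = x + x*V**2)
s(-7, -5)*(r(S, 2) + 39) = (2*(-7)*(-9 - 5))*(2*(1 + (-8)**2) + 39) = (2*(-7)*(-14))*(2*(1 + 64) + 39) = 196*(2*65 + 39) = 196*(130 + 39) = 196*169 = 33124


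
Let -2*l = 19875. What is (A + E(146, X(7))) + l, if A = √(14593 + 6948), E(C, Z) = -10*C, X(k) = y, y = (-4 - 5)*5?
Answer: -22795/2 + √21541 ≈ -11251.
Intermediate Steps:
y = -45 (y = -9*5 = -45)
X(k) = -45
A = √21541 ≈ 146.77
l = -19875/2 (l = -½*19875 = -19875/2 ≈ -9937.5)
(A + E(146, X(7))) + l = (√21541 - 10*146) - 19875/2 = (√21541 - 1460) - 19875/2 = (-1460 + √21541) - 19875/2 = -22795/2 + √21541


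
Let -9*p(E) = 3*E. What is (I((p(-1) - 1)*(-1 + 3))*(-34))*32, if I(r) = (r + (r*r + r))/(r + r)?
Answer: -1088/3 ≈ -362.67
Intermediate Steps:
p(E) = -E/3
I(r) = (r² + 2*r)/(2*r) (I(r) = (r + (r² + r))/((2*r)) = (r + (r + r²))*(1/(2*r)) = (r² + 2*r)*(1/(2*r)) = (r² + 2*r)/(2*r))
(I((p(-1) - 1)*(-1 + 3))*(-34))*32 = ((1 + ((-⅓*(-1) - 1)*(-1 + 3))/2)*(-34))*32 = ((1 + ((⅓ - 1)*2)/2)*(-34))*32 = ((1 + (-⅔*2)/2)*(-34))*32 = ((1 + (½)*(-4/3))*(-34))*32 = ((1 - ⅔)*(-34))*32 = ((⅓)*(-34))*32 = -34/3*32 = -1088/3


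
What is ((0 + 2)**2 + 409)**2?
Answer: 170569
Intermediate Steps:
((0 + 2)**2 + 409)**2 = (2**2 + 409)**2 = (4 + 409)**2 = 413**2 = 170569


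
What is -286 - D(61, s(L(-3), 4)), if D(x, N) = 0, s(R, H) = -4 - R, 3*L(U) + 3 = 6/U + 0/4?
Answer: -286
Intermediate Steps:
L(U) = -1 + 2/U (L(U) = -1 + (6/U + 0/4)/3 = -1 + (6/U + 0*(¼))/3 = -1 + (6/U + 0)/3 = -1 + (6/U)/3 = -1 + 2/U)
-286 - D(61, s(L(-3), 4)) = -286 - 1*0 = -286 + 0 = -286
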